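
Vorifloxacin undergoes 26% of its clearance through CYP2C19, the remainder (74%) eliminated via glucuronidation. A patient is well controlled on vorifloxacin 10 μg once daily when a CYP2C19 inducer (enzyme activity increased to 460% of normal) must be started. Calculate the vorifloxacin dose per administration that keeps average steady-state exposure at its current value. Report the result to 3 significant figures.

The CYP2C19 pathway (26% of clearance) rises to 4.6× activity: 0.26 × 4.6 = 1.196.
Non-CYP routes (74%) are unchanged.
CL_new/CL_old = 1.196 + 0.74 = 1.936.
To maintain the same steady-state level, dose must scale with clearance: new dose = 10 × 1.936 = 19.4 μg.

19.4 μg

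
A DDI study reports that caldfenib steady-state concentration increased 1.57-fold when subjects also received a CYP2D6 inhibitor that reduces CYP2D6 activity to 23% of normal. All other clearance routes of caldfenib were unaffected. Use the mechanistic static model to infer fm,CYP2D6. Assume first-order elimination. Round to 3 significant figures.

CL'/CL = 1 / 1.57 = 0.6369
0.23·fm + (1 − fm) = 0.6369
fm = (0.6369 − 1) / (0.23 − 1) = 0.472

0.472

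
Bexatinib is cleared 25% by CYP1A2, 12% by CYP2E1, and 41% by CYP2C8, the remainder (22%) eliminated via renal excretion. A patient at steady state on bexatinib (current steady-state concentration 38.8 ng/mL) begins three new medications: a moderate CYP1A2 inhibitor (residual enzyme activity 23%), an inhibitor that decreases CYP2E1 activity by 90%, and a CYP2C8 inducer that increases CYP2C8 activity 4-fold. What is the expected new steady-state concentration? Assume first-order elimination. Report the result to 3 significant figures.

The CYP1A2 pathway (25% of clearance) drops to 0.23× activity: 0.25 × 0.23 = 0.0575.
The CYP2E1 pathway (12% of clearance) drops to 0.1× activity: 0.12 × 0.1 = 0.012.
The CYP2C8 pathway (41% of clearance) increases to 4× activity: 0.41 × 4 = 1.64.
Non-CYP routes (22%) are unchanged.
Relative clearance = 0.0575 + 0.012 + 1.64 + 0.22 = 1.9295.
Steady-state concentration ∝ 1/CL: new value = 38.8 / 1.9295 = 20.1 ng/mL.

20.1 ng/mL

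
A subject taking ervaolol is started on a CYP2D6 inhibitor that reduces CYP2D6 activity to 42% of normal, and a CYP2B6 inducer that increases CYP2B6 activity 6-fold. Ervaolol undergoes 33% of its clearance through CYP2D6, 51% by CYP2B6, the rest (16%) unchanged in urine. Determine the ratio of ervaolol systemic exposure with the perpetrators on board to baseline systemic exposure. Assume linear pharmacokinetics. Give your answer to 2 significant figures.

0.30

The CYP2D6 pathway (33% of clearance) is reduced to 0.42× activity: 0.33 × 0.42 = 0.1386.
The CYP2B6 pathway (51% of clearance) is boosted to 6× activity: 0.51 × 6 = 3.06.
Non-CYP routes (16%) are unchanged.
New clearance relative to baseline: 0.1386 + 3.06 + 0.16 = 3.3586.
Systemic exposure ∝ 1/CL: fold-change = 1 / 3.3586 = 0.30.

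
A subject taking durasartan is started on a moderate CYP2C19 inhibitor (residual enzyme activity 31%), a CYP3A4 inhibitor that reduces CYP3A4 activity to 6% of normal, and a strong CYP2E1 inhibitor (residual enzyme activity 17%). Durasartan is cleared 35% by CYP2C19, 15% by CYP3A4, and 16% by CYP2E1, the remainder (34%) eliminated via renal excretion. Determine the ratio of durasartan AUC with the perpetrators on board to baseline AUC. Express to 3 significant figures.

The CYP2C19 pathway (35% of clearance) drops to 0.31× activity: 0.35 × 0.31 = 0.1085.
The CYP3A4 pathway (15% of clearance) falls to 0.06× activity: 0.15 × 0.06 = 0.009.
The CYP2E1 pathway (16% of clearance) falls to 0.17× activity: 0.16 × 0.17 = 0.0272.
The remaining 34% of clearance is unaffected.
New clearance relative to baseline: 0.1085 + 0.009 + 0.0272 + 0.34 = 0.4847.
AUC ∝ 1/CL: fold-change = 1 / 0.4847 = 2.06.

2.06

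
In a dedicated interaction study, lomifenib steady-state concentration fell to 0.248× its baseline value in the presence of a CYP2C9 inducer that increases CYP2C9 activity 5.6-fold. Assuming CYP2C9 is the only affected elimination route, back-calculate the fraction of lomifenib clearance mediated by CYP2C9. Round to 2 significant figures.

Write x for the fraction cleared via CYP2C9. The observed steady-state concentration change means clearance rose to 1/0.248 = 4.032 of baseline.
Setting x·5.6 + (1 − x) = 4.032 and solving: x = (4.032 − 1)/(5.6 − 1) = 0.66.

0.66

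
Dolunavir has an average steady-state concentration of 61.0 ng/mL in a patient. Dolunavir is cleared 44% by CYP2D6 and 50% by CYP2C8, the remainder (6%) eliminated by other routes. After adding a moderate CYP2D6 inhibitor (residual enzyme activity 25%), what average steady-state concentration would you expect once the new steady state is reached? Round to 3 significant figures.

91.0 ng/mL

CYP2D6: 0.44 × 0.25 = 0.11
CYP2C8: 0.5 (unchanged)
Other: 0.06 (unchanged)
Relative clearance = 0.11 + 0.5 + 0.06 = 0.67.
Average steady-state concentration ∝ 1/CL, so new value = 61.0 / 0.67 = 91.0 ng/mL.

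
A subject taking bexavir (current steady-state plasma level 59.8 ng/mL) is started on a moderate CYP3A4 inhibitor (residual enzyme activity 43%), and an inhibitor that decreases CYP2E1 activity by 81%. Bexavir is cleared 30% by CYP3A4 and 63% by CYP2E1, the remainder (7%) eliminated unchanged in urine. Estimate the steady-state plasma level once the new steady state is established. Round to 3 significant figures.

188 ng/mL

The CYP3A4 pathway (30% of clearance) drops to 0.43× activity: 0.3 × 0.43 = 0.129.
The CYP2E1 pathway (63% of clearance) drops to 0.19× activity: 0.63 × 0.19 = 0.1197.
The remaining 7% of clearance is unaffected.
CL_new/CL_old = 0.129 + 0.1197 + 0.07 = 0.3187.
New steady-state plasma level = 59.8 / 0.3187 = 188 ng/mL (concentration scales inversely with clearance).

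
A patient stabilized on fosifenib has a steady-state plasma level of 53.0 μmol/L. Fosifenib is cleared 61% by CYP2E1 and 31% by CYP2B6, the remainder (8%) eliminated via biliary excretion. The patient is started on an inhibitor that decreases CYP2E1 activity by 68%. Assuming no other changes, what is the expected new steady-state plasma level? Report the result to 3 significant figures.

The CYP2E1 pathway (61% of clearance) drops to 0.32× activity: 0.61 × 0.32 = 0.1952.
CYP2B6 (31%) and the residual 8% are unaffected.
New clearance relative to baseline: 0.1952 + 0.31 + 0.08 = 0.5852.
New steady-state plasma level = baseline ÷ relative clearance = 53.0 / 0.5852 = 90.6 μmol/L.

90.6 μmol/L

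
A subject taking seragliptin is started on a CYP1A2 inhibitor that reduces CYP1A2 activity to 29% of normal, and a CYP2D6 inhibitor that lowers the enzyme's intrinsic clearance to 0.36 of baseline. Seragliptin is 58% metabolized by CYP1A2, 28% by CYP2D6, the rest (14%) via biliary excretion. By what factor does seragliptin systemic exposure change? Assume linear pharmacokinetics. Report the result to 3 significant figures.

2.44

The CYP1A2 pathway (58% of clearance) drops to 0.29× activity: 0.58 × 0.29 = 0.1682.
The CYP2D6 pathway (28% of clearance) falls to 0.36× activity: 0.28 × 0.36 = 0.1008.
Non-CYP routes (14%) are unchanged.
Relative clearance = 0.1682 + 0.1008 + 0.14 = 0.409.
Systemic exposure ∝ 1/CL: fold-change = 1 / 0.409 = 2.44.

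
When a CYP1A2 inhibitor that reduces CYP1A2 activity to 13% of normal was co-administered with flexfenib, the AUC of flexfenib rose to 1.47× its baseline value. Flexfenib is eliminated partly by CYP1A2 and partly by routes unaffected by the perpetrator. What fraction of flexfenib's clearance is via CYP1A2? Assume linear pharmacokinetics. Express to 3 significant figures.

0.368

Write x for the fraction cleared via CYP1A2. The observed AUC change means clearance fell to 1/1.47 = 0.6803 of baseline.
Only the CYP1A2 route changed, so 0.6803 = x·0.13 + (1 − x), giving x = 0.368.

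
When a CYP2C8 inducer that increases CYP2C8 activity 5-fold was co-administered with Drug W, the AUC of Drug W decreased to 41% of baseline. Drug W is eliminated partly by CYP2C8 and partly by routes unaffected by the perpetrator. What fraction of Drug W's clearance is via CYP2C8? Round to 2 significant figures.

0.36

Write x for the fraction cleared via CYP2C8. The observed AUC change means clearance rose to 1/0.410 = 2.439 of baseline.
Setting x·5 + (1 − x) = 2.439 and solving: x = (2.439 − 1)/(5 − 1) = 0.36.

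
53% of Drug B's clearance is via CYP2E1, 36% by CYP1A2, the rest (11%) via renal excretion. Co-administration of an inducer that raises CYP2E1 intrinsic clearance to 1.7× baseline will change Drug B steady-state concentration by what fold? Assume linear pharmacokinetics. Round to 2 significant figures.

0.73

CYP2E1: 0.53 × 1.7 = 0.901
CYP1A2: 0.36 (unchanged)
Other: 0.11 (unchanged)
Relative clearance = 0.901 + 0.36 + 0.11 = 1.371.
Since steady-state concentration ∝ 1/CL, the ratio is 1 / 1.371 = 0.73.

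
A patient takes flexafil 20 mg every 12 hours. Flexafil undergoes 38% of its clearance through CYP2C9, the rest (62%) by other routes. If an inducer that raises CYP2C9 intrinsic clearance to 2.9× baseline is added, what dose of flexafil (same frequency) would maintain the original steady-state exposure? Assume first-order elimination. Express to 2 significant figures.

CYP2C9: 0.38 × 2.9 = 1.102
Other: 0.62 (unchanged)
CL_new/CL_old = 1.102 + 0.62 = 1.722.
To maintain the same steady-state level, dose must scale with clearance: new dose = 20 × 1.722 = 34 mg.

34 mg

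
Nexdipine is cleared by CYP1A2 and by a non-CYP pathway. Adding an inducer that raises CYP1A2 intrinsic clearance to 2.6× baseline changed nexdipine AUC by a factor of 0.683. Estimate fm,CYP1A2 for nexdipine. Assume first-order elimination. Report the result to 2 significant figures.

0.29

CL'/CL = 1 / 0.683 = 1.464
2.6·fm + (1 − fm) = 1.464
fm = (1.464 − 1) / (2.6 − 1) = 0.29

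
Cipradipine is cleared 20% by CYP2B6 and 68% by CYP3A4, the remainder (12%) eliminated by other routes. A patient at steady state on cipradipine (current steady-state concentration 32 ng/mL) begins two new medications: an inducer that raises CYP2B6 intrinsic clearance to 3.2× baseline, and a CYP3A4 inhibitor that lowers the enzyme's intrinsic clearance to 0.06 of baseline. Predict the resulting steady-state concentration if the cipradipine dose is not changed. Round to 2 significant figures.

CYP2B6: 0.2 × 3.2 = 0.64
CYP3A4: 0.68 × 0.06 = 0.0408
Other: 0.12 (unchanged)
CL_new/CL_old = 0.64 + 0.0408 + 0.12 = 0.8008.
Steady-state concentration ∝ 1/CL: new value = 32 / 0.8008 = 40 ng/mL.

40 ng/mL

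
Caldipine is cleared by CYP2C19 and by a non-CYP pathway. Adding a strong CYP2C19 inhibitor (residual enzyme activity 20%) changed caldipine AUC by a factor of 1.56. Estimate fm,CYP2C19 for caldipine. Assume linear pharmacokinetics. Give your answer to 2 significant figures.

CL'/CL = 1 / 1.56 = 0.641
0.2·fm + (1 − fm) = 0.641
fm = (0.641 − 1) / (0.2 − 1) = 0.45

0.45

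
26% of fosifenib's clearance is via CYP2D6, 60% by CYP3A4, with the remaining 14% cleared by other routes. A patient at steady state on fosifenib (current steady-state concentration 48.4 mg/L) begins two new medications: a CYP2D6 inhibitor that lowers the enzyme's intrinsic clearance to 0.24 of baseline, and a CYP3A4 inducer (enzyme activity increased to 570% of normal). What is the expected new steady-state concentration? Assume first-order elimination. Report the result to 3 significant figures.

13.4 mg/L

The CYP2D6 pathway (26% of clearance) falls to 0.24× activity: 0.26 × 0.24 = 0.0624.
The CYP3A4 pathway (60% of clearance) increases to 5.7× activity: 0.6 × 5.7 = 3.42.
Non-CYP routes (14%) are unchanged.
Relative clearance = 0.0624 + 3.42 + 0.14 = 3.6224.
Steady-state concentration ∝ 1/CL: new value = 48.4 / 3.6224 = 13.4 mg/L.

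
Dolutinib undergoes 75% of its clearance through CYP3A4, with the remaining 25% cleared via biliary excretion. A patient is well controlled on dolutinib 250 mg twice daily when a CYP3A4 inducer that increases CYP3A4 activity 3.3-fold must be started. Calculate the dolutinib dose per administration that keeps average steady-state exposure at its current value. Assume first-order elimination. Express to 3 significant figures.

681 mg

CYP3A4: 0.75 × 3.3 = 2.475
Other: 0.25 (unchanged)
CL_new/CL_old = 2.475 + 0.25 = 2.725.
To maintain the same steady-state level, dose must scale with clearance: new dose = 250 × 2.725 = 681 mg.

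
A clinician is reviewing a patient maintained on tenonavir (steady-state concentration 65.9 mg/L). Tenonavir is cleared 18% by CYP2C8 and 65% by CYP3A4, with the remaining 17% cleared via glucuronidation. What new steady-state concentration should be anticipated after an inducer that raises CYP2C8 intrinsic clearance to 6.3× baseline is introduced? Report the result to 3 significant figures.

CYP2C8: 0.18 × 6.3 = 1.134
CYP3A4: 0.65 (unchanged)
Other: 0.17 (unchanged)
Relative clearance = 1.134 + 0.65 + 0.17 = 1.954.
With dosing unchanged, steady-state concentration scales as 1/CL: 65.9 / 1.954 = 33.7 mg/L.

33.7 mg/L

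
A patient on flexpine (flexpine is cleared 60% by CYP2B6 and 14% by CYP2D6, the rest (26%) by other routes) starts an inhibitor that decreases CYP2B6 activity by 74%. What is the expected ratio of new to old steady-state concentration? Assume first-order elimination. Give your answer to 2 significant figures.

The CYP2B6 pathway (60% of clearance) drops to 0.26× activity: 0.6 × 0.26 = 0.156.
CYP2D6 (14%) and the residual 26% are unaffected.
New clearance relative to baseline: 0.156 + 0.14 + 0.26 = 0.556.
Steady-state concentration is inversely proportional to clearance, so the fold-change is 1 / 0.556 = 1.8.

1.8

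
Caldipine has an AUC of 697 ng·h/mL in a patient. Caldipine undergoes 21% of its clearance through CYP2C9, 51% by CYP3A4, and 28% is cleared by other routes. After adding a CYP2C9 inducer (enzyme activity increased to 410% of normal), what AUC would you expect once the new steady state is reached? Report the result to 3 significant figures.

CYP2C9: 0.21 × 4.1 = 0.861
CYP3A4: 0.51 (unchanged)
Other: 0.28 (unchanged)
CL_new/CL_old = 0.861 + 0.51 + 0.28 = 1.651.
New AUC = baseline ÷ relative clearance = 697 / 1.651 = 422 ng·h/mL.

422 ng·h/mL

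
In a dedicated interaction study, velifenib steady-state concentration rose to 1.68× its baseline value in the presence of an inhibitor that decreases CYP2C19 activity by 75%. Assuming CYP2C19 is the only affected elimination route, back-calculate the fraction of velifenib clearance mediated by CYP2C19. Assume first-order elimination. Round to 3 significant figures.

Let x = fm,CYP2C19. Because steady-state concentration ∝ 1/CL, relative clearance fell to 1/1.68 = 0.5952.
Only the CYP2C19 route changed, so 0.5952 = x·0.25 + (1 − x), giving x = 0.540.

0.540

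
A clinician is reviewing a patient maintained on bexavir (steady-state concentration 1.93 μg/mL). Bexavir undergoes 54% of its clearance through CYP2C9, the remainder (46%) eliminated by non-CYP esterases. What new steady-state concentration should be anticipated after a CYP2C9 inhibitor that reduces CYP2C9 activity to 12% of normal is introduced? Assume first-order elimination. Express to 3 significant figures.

3.68 μg/mL

The CYP2C9 pathway (54% of clearance) falls to 0.12× activity: 0.54 × 0.12 = 0.0648.
Non-CYP routes (46%) are unchanged.
Relative clearance = 0.0648 + 0.46 = 0.5248.
With dosing unchanged, steady-state concentration scales as 1/CL: 1.93 / 0.5248 = 3.68 μg/mL.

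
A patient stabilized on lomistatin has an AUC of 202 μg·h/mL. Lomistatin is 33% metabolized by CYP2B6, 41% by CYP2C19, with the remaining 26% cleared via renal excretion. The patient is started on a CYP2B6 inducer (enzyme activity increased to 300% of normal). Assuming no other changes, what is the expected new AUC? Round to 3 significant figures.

The CYP2B6 pathway (33% of clearance) increases to 3× activity: 0.33 × 3 = 0.99.
CYP2C19 (41%) and the residual 26% are unaffected.
Relative clearance = 0.99 + 0.41 + 0.26 = 1.66.
With dosing unchanged, AUC scales as 1/CL: 202 / 1.66 = 122 μg·h/mL.

122 μg·h/mL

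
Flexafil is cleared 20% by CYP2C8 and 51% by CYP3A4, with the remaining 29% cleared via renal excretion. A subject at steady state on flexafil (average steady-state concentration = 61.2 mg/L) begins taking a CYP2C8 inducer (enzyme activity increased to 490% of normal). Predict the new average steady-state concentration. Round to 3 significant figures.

CYP2C8: 0.2 × 4.9 = 0.98
CYP3A4: 0.51 (unchanged)
Other: 0.29 (unchanged)
Relative clearance = 0.98 + 0.51 + 0.29 = 1.78.
With dosing unchanged, average steady-state concentration scales as 1/CL: 61.2 / 1.78 = 34.4 mg/L.

34.4 mg/L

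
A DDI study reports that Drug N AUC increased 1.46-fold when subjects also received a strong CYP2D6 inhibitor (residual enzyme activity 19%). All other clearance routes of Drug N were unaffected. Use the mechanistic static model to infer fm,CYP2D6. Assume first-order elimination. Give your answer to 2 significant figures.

Call the CYP2D6 fraction fm. After the interaction, CL_new/CL_old = fm × 0.19 + (1 − fm).
AUC ratio = 1 / (new CL fraction), so new CL fraction = 1 / 1.46 = 0.6849.
fm × 0.19 + 1 − fm = 0.6849  ⇒  fm × (0.19 − 1) = −0.3151  ⇒  fm = 0.39.

0.39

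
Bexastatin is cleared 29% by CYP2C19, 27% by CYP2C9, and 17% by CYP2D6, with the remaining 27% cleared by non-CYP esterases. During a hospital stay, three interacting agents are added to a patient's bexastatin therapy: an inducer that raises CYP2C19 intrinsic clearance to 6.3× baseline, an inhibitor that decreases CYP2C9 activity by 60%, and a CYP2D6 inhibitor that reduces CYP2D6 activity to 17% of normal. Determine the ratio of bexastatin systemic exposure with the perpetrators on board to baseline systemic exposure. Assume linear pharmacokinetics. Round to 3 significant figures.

The CYP2C19 pathway (29% of clearance) increases to 6.3× activity: 0.29 × 6.3 = 1.827.
The CYP2C9 pathway (27% of clearance) is reduced to 0.4× activity: 0.27 × 0.4 = 0.108.
The CYP2D6 pathway (17% of clearance) is reduced to 0.17× activity: 0.17 × 0.17 = 0.0289.
Non-CYP routes (27%) are unchanged.
Relative clearance = 1.827 + 0.108 + 0.0289 + 0.27 = 2.2339.
Systemic exposure ∝ 1/CL: fold-change = 1 / 2.2339 = 0.448.

0.448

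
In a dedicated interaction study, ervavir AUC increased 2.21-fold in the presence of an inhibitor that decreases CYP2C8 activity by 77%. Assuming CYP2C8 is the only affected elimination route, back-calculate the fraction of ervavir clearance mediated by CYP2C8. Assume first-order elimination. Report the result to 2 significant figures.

0.71

CL'/CL = 1 / 2.21 = 0.4525
0.23·fm + (1 − fm) = 0.4525
fm = (0.4525 − 1) / (0.23 − 1) = 0.71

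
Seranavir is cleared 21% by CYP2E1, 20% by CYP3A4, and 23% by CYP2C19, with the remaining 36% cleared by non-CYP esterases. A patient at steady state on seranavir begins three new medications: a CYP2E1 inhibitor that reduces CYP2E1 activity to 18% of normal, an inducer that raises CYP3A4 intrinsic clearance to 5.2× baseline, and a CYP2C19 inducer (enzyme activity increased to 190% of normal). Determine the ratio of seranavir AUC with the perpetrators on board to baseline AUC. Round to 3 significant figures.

CYP2E1: 0.21 × 0.18 = 0.0378
CYP3A4: 0.2 × 5.2 = 1.04
CYP2C19: 0.23 × 1.9 = 0.437
Other: 0.36 (unchanged)
Relative clearance = 0.0378 + 1.04 + 0.437 + 0.36 = 1.8748.
AUC ∝ 1/CL: fold-change = 1 / 1.8748 = 0.533.

0.533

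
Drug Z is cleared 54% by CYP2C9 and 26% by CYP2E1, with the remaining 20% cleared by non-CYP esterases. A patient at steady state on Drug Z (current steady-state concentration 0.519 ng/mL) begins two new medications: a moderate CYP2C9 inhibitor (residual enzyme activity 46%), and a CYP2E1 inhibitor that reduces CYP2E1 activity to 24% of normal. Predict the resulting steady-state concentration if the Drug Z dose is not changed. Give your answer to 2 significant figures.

The CYP2C9 pathway (54% of clearance) drops to 0.46× activity: 0.54 × 0.46 = 0.2484.
The CYP2E1 pathway (26% of clearance) falls to 0.24× activity: 0.26 × 0.24 = 0.0624.
Non-CYP routes (20%) are unchanged.
New clearance relative to baseline: 0.2484 + 0.0624 + 0.2 = 0.5108.
Dividing the baseline by the relative clearance: 0.519 / 0.5108 = 1.0 ng/mL.

1.0 ng/mL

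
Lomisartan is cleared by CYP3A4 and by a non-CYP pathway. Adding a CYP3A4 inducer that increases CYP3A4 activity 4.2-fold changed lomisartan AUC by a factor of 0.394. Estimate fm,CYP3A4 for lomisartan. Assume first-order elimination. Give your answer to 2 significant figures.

0.48

CL'/CL = 1 / 0.394 = 2.538
4.2·fm + (1 − fm) = 2.538
fm = (2.538 − 1) / (4.2 − 1) = 0.48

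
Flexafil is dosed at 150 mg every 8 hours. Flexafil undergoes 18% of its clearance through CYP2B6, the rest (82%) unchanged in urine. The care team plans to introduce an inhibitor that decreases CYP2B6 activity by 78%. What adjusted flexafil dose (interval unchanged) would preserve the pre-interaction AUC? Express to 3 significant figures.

CYP2B6: 0.18 × 0.22 = 0.0396
Other: 0.82 (unchanged)
Relative clearance = 0.0396 + 0.82 = 0.8596.
To maintain the same steady-state level, dose must scale with clearance: new dose = 150 × 0.8596 = 129 mg.

129 mg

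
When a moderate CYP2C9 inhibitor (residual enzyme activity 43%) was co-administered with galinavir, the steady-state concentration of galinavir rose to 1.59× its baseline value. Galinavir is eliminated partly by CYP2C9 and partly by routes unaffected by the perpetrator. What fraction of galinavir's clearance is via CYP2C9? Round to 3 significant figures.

0.651

Call the CYP2C9 fraction fm. After the interaction, CL_new/CL_old = fm × 0.43 + (1 − fm).
Steady-state concentration ratio = 1 / (new CL fraction), so new CL fraction = 1 / 1.59 = 0.6289.
fm × 0.43 + 1 − fm = 0.6289  ⇒  fm × (0.43 − 1) = −0.3711  ⇒  fm = 0.651.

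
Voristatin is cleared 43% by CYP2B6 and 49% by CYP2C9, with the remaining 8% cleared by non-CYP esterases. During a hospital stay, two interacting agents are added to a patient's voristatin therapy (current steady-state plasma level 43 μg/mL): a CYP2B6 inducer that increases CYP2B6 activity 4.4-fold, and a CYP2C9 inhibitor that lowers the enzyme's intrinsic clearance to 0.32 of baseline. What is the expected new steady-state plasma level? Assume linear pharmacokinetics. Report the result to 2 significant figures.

20 μg/mL

The CYP2B6 pathway (43% of clearance) is boosted to 4.4× activity: 0.43 × 4.4 = 1.892.
The CYP2C9 pathway (49% of clearance) drops to 0.32× activity: 0.49 × 0.32 = 0.1568.
Non-CYP routes (8%) are unchanged.
CL_new/CL_old = 1.892 + 0.1568 + 0.08 = 2.1288.
Steady-state plasma level ∝ 1/CL: new value = 43 / 2.1288 = 20 μg/mL.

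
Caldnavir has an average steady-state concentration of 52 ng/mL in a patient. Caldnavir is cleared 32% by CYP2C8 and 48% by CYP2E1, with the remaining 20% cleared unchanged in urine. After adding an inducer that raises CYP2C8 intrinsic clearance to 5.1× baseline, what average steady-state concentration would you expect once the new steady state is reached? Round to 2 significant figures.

22 ng/mL

CYP2C8: 0.32 × 5.1 = 1.632
CYP2E1: 0.48 (unchanged)
Other: 0.2 (unchanged)
New clearance relative to baseline: 1.632 + 0.48 + 0.2 = 2.312.
New average steady-state concentration = baseline ÷ relative clearance = 52 / 2.312 = 22 ng/mL.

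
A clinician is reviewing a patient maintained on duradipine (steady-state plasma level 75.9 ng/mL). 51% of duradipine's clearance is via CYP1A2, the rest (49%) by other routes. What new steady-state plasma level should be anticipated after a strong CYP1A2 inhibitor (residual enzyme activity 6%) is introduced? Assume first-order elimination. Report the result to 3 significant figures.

CYP1A2: 0.51 × 0.06 = 0.0306
Other: 0.49 (unchanged)
Relative clearance = 0.0306 + 0.49 = 0.5206.
Steady-state plasma level ∝ 1/CL, so new value = 75.9 / 0.5206 = 146 ng/mL.

146 ng/mL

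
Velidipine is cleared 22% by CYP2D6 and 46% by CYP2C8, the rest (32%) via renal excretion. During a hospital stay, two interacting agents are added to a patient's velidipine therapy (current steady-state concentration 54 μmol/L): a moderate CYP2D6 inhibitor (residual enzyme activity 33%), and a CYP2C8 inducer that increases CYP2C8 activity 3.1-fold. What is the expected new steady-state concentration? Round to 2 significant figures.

CYP2D6: 0.22 × 0.33 = 0.0726
CYP2C8: 0.46 × 3.1 = 1.426
Other: 0.32 (unchanged)
Relative clearance = 0.0726 + 1.426 + 0.32 = 1.8186.
New steady-state concentration = 54 / 1.8186 = 30 μmol/L (concentration scales inversely with clearance).

30 μmol/L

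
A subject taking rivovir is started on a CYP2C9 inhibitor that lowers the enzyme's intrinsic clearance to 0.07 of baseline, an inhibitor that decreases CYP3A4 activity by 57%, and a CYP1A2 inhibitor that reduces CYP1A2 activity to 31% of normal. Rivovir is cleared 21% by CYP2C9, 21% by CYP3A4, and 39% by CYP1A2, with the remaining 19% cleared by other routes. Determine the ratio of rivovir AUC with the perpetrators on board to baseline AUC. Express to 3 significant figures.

2.40

CYP2C9: 0.21 × 0.07 = 0.0147
CYP3A4: 0.21 × 0.43 = 0.0903
CYP1A2: 0.39 × 0.31 = 0.1209
Other: 0.19 (unchanged)
Relative clearance = 0.0147 + 0.0903 + 0.1209 + 0.19 = 0.4159.
Net AUC ratio = 1 / 0.4159 = 2.40.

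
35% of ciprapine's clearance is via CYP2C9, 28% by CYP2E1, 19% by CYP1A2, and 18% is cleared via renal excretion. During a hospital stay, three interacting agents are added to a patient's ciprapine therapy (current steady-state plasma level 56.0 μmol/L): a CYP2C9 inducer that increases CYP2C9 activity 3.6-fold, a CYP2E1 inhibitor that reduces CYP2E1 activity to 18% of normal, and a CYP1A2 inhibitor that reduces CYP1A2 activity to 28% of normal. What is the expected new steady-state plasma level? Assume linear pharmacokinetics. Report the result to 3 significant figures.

36.3 μmol/L

The CYP2C9 pathway (35% of clearance) increases to 3.6× activity: 0.35 × 3.6 = 1.26.
The CYP2E1 pathway (28% of clearance) drops to 0.18× activity: 0.28 × 0.18 = 0.0504.
The CYP1A2 pathway (19% of clearance) drops to 0.28× activity: 0.19 × 0.28 = 0.0532.
The remaining 18% of clearance is unaffected.
New clearance relative to baseline: 1.26 + 0.0504 + 0.0532 + 0.18 = 1.5436.
Steady-state plasma level ∝ 1/CL: new value = 56.0 / 1.5436 = 36.3 μmol/L.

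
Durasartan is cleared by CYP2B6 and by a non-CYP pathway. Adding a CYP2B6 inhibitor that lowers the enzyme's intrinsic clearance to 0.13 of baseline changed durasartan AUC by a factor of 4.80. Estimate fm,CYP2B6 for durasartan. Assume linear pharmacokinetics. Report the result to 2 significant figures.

0.91

Write x for the fraction cleared via CYP2B6. The observed AUC change means clearance fell to 1/4.80 = 0.2083 of baseline.
Setting x·0.13 + (1 − x) = 0.2083 and solving: x = (0.2083 − 1)/(0.13 − 1) = 0.91.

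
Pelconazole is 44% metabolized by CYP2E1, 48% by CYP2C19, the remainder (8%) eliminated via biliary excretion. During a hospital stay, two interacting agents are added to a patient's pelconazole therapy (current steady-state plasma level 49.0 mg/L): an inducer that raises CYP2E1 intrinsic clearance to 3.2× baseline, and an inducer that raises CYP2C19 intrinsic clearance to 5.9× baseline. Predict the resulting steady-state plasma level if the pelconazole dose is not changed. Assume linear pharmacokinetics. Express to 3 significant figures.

The CYP2E1 pathway (44% of clearance) is boosted to 3.2× activity: 0.44 × 3.2 = 1.408.
The CYP2C19 pathway (48% of clearance) rises to 5.9× activity: 0.48 × 5.9 = 2.832.
Non-CYP routes (8%) are unchanged.
CL_new/CL_old = 1.408 + 2.832 + 0.08 = 4.32.
Dividing the baseline by the relative clearance: 49.0 / 4.32 = 11.3 mg/L.

11.3 mg/L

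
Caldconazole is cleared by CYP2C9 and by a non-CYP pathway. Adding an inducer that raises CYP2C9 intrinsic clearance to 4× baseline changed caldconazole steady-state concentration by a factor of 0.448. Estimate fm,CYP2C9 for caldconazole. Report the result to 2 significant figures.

Write x for the fraction cleared via CYP2C9. The observed steady-state concentration change means clearance rose to 1/0.448 = 2.232 of baseline.
Only the CYP2C9 route changed, so 2.232 = x·4 + (1 − x), giving x = 0.41.

0.41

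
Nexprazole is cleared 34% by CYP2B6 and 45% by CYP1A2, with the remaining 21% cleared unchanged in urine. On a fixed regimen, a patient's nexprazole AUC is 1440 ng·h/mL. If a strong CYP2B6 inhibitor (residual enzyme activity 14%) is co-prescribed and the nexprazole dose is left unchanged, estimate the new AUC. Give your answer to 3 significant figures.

2.04 × 10³ ng·h/mL

The CYP2B6 pathway (34% of clearance) drops to 0.14× activity: 0.34 × 0.14 = 0.0476.
CYP1A2 (45%) and the residual 21% are unaffected.
New clearance relative to baseline: 0.0476 + 0.45 + 0.21 = 0.7076.
With dosing unchanged, AUC scales as 1/CL: 1440 / 0.7076 = 2.04 × 10³ ng·h/mL.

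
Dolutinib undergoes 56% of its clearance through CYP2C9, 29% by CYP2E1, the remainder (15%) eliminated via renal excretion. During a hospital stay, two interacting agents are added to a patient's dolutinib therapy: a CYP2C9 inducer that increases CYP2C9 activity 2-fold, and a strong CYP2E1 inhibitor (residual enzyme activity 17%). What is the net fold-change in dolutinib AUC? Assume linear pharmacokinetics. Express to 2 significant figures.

0.76

CYP2C9: 0.56 × 2 = 1.12
CYP2E1: 0.29 × 0.17 = 0.0493
Other: 0.15 (unchanged)
CL_new/CL_old = 1.12 + 0.0493 + 0.15 = 1.3193.
AUC ∝ 1/CL: fold-change = 1 / 1.3193 = 0.76.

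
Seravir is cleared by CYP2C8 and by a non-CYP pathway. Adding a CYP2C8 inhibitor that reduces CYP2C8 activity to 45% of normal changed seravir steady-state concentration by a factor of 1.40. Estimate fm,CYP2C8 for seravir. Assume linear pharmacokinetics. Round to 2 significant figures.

0.52

Let fm be the CYP2C8 fraction. New clearance relative to baseline = fm × 0.45 + (1 − fm).
Steady-state concentration ratio = 1 / (new CL fraction), so new CL fraction = 1 / 1.40 = 0.7143.
fm × 0.45 + 1 − fm = 0.7143  ⇒  fm × (0.45 − 1) = −0.2857  ⇒  fm = 0.52.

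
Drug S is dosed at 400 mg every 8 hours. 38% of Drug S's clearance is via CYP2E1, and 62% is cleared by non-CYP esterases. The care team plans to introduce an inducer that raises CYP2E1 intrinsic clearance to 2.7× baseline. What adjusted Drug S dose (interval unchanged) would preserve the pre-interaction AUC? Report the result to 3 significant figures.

658 mg

CYP2E1: 0.38 × 2.7 = 1.026
Other: 0.62 (unchanged)
CL_new/CL_old = 1.026 + 0.62 = 1.646.
Exposure is unchanged when dose changes in proportion to clearance. New dose = 400 mg × 1.646 = 658 mg.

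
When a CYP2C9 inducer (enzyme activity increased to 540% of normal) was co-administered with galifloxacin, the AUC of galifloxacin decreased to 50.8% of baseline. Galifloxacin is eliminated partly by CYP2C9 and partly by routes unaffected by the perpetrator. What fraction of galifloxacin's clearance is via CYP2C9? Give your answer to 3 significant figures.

Write x for the fraction cleared via CYP2C9. The observed AUC change means clearance rose to 1/0.508 = 1.969 of baseline.
Setting x·5.4 + (1 − x) = 1.969 and solving: x = (1.969 − 1)/(5.4 − 1) = 0.220.

0.220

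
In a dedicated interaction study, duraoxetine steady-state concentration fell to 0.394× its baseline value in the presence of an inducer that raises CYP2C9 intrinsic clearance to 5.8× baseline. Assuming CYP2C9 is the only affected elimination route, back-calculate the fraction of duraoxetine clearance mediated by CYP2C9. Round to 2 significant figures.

CL'/CL = 1 / 0.394 = 2.538
5.8·fm + (1 − fm) = 2.538
fm = (2.538 − 1) / (5.8 − 1) = 0.32

0.32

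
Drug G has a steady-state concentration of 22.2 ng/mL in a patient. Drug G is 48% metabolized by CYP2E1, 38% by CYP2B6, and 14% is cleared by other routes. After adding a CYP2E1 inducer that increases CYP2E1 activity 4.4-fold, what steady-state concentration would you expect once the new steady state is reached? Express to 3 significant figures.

8.43 ng/mL

The CYP2E1 pathway (48% of clearance) rises to 4.4× activity: 0.48 × 4.4 = 2.112.
CYP2B6 (38%) and the residual 14% are unaffected.
CL_new/CL_old = 2.112 + 0.38 + 0.14 = 2.632.
With dosing unchanged, steady-state concentration scales as 1/CL: 22.2 / 2.632 = 8.43 ng/mL.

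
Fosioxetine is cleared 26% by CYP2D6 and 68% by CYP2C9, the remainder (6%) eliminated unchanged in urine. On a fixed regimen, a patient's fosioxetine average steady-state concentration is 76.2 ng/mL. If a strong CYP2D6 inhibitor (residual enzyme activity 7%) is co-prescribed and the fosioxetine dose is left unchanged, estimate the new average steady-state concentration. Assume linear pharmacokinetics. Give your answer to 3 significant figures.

CYP2D6: 0.26 × 0.07 = 0.0182
CYP2C9: 0.68 (unchanged)
Other: 0.06 (unchanged)
CL_new/CL_old = 0.0182 + 0.68 + 0.06 = 0.7582.
New average steady-state concentration = baseline ÷ relative clearance = 76.2 / 0.7582 = 101 ng/mL.

101 ng/mL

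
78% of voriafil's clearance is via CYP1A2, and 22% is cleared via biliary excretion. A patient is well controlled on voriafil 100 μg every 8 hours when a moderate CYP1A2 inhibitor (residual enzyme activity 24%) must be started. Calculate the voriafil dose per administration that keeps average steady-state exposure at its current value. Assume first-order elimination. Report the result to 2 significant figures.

CYP1A2: 0.78 × 0.24 = 0.1872
Other: 0.22 (unchanged)
New clearance relative to baseline: 0.1872 + 0.22 = 0.4072.
Css,avg = (dose rate)/CL, so holding Css fixed requires dose ∝ CL: 100 × 0.4072 = 41 μg.

41 μg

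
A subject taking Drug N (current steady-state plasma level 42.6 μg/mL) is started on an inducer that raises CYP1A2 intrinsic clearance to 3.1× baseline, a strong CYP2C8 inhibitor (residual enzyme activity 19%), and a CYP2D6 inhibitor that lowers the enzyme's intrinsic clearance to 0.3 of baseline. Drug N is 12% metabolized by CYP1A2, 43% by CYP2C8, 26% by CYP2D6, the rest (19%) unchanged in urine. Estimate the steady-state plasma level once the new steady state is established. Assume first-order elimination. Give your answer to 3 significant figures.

59.0 μg/mL

The CYP1A2 pathway (12% of clearance) is boosted to 3.1× activity: 0.12 × 3.1 = 0.372.
The CYP2C8 pathway (43% of clearance) falls to 0.19× activity: 0.43 × 0.19 = 0.0817.
The CYP2D6 pathway (26% of clearance) is reduced to 0.3× activity: 0.26 × 0.3 = 0.078.
The remaining 19% of clearance is unaffected.
CL_new/CL_old = 0.372 + 0.0817 + 0.078 + 0.19 = 0.7217.
New steady-state plasma level = 42.6 / 0.7217 = 59.0 μg/mL (concentration scales inversely with clearance).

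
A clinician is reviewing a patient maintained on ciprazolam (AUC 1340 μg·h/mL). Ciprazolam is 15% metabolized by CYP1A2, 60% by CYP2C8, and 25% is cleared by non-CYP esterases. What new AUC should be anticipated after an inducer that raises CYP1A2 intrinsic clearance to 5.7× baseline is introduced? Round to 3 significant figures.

The CYP1A2 pathway (15% of clearance) increases to 5.7× activity: 0.15 × 5.7 = 0.855.
CYP2C8 (60%) and the residual 25% are unaffected.
Relative clearance = 0.855 + 0.6 + 0.25 = 1.705.
AUC ∝ 1/CL, so new value = 1340 / 1.705 = 786 μg·h/mL.

786 μg·h/mL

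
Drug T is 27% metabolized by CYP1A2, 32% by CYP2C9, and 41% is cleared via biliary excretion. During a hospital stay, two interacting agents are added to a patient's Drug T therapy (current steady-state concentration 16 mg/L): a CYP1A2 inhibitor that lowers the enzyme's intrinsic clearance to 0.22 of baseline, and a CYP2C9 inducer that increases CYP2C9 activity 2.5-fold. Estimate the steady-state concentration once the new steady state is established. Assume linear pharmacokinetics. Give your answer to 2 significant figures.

The CYP1A2 pathway (27% of clearance) falls to 0.22× activity: 0.27 × 0.22 = 0.0594.
The CYP2C9 pathway (32% of clearance) increases to 2.5× activity: 0.32 × 2.5 = 0.8.
The remaining 41% of clearance is unaffected.
CL_new/CL_old = 0.0594 + 0.8 + 0.41 = 1.2694.
Dividing the baseline by the relative clearance: 16 / 1.2694 = 13 mg/L.

13 mg/L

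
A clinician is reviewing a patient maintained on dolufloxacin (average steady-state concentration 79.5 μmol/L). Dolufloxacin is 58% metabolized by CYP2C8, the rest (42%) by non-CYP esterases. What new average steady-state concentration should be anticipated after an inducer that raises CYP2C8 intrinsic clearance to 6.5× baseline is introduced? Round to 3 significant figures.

19.0 μmol/L

CYP2C8: 0.58 × 6.5 = 3.77
Other: 0.42 (unchanged)
CL_new/CL_old = 3.77 + 0.42 = 4.19.
New average steady-state concentration = baseline ÷ relative clearance = 79.5 / 4.19 = 19.0 μmol/L.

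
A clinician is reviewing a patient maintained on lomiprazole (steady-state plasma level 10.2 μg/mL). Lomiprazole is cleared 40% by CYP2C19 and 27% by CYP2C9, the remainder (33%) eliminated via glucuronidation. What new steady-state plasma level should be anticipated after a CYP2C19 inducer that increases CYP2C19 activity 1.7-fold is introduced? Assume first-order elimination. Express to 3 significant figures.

7.97 μg/mL

The CYP2C19 pathway (40% of clearance) is boosted to 1.7× activity: 0.4 × 1.7 = 0.68.
CYP2C9 (27%) and the residual 33% are unaffected.
CL_new/CL_old = 0.68 + 0.27 + 0.33 = 1.28.
With dosing unchanged, steady-state plasma level scales as 1/CL: 10.2 / 1.28 = 7.97 μg/mL.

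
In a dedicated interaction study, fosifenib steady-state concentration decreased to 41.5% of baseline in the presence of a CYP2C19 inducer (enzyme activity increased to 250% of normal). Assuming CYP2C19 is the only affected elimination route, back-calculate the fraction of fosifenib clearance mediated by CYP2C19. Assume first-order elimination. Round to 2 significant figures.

Let x = fm,CYP2C19. Because steady-state concentration ∝ 1/CL, relative clearance rose to 1/0.415 = 2.41.
Setting x·2.5 + (1 − x) = 2.41 and solving: x = (2.41 − 1)/(2.5 − 1) = 0.94.

0.94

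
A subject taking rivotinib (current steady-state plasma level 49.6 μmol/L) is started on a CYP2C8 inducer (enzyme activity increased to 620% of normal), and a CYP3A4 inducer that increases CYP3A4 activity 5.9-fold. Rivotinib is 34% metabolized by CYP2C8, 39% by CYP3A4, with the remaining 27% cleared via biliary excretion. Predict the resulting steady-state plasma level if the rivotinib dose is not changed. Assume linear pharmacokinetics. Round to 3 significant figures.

10.6 μmol/L

The CYP2C8 pathway (34% of clearance) is boosted to 6.2× activity: 0.34 × 6.2 = 2.108.
The CYP3A4 pathway (39% of clearance) rises to 5.9× activity: 0.39 × 5.9 = 2.301.
The remaining 27% of clearance is unaffected.
CL_new/CL_old = 2.108 + 2.301 + 0.27 = 4.679.
Steady-state plasma level ∝ 1/CL: new value = 49.6 / 4.679 = 10.6 μmol/L.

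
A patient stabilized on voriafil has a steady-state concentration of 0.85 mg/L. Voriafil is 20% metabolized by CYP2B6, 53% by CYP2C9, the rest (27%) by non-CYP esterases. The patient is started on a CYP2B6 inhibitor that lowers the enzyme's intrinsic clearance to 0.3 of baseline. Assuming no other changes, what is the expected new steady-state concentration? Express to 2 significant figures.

0.99 mg/L

The CYP2B6 pathway (20% of clearance) is reduced to 0.3× activity: 0.2 × 0.3 = 0.06.
CYP2C9 (53%) and the residual 27% are unaffected.
New clearance relative to baseline: 0.06 + 0.53 + 0.27 = 0.86.
New steady-state concentration = baseline ÷ relative clearance = 0.85 / 0.86 = 0.99 mg/L.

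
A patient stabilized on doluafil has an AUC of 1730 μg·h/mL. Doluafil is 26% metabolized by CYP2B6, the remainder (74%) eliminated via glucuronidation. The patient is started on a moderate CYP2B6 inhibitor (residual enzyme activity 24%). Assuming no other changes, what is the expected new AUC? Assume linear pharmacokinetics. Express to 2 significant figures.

The CYP2B6 pathway (26% of clearance) is reduced to 0.24× activity: 0.26 × 0.24 = 0.0624.
Non-CYP routes (74%) are unchanged.
New clearance relative to baseline: 0.0624 + 0.74 = 0.8024.
New AUC = baseline ÷ relative clearance = 1730 / 0.8024 = 2.2 × 10³ μg·h/mL.

2.2 × 10³ μg·h/mL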